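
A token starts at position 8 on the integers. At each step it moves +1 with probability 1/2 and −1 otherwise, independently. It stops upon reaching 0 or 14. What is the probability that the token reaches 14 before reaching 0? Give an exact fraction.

4/7

With a fair step, P(i) = ½P(i−1) + ½P(i+1) with P(0)=0, P(14)=1 has the linear solution P(i) = i/14.
P(8) = 8/14 = 4/7.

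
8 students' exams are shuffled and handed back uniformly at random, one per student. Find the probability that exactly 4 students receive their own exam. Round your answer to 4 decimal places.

0.0156

Choose which 4 of the 8 are fixed: C(8,4) = 70 ways.
The remaining 4 must have no fixed point: D(4) = 9.
P = 70·9/40320 = 1/64 ≈ 0.0156.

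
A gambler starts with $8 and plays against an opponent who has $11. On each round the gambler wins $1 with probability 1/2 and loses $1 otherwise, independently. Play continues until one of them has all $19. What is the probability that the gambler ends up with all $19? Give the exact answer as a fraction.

8/19

With a fair step, P(i) = ½P(i−1) + ½P(i+1) with P(0)=0, P(19)=1 has the linear solution P(i) = i/19.
P(8) = 8/19.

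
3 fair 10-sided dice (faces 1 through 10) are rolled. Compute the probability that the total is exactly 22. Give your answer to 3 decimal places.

0.045

There are 10^3 = 1000 equally likely outcomes.
The number of ordered 3-tuples from {1,…,10} summing to 22 is 45.
P(sum = 22) = 45/1000 = 9/200 ≈ 0.045.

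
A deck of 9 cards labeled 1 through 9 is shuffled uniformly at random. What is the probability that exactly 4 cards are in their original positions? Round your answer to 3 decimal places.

Choose which 4 of the 9 are fixed: C(9,4) = 126 ways.
The remaining 5 must have no fixed point: D(5) = 44.
P = 126·44/362880 = 11/720 ≈ 0.015.

0.015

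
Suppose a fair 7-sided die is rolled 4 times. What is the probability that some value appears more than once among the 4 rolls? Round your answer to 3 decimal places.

0.650

P(all 4 different) = 7/7 · 6/7 · ··· · 4/7 ≈ 0.350.
P(at least two equal) = 1 − 0.350 = 0.650.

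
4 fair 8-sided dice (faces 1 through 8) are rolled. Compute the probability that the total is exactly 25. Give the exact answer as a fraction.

There are 8^4 = 4096 equally likely outcomes.
The number of ordered 4-tuples from {1,…,8} summing to 25 is 120.
P(sum = 25) = 120/4096 = 15/512.

15/512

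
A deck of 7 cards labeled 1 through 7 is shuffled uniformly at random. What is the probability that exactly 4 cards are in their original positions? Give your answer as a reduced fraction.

1/72

Choose which 4 of the 7 are fixed: C(7,4) = 35 ways.
The remaining 3 must have no fixed point: D(3) = 2.
P = 35·2/5040 = 1/72.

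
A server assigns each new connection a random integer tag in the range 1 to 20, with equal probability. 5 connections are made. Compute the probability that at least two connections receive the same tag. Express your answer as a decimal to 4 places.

0.4186

It's easier to compute the probability that all 5 are distinct.
P(all distinct) = 20/20 · 19/20 · ··· · 16/20 ≈ 0.5814.
So the probability of at least one match is 1 − 0.5814 = 0.4186.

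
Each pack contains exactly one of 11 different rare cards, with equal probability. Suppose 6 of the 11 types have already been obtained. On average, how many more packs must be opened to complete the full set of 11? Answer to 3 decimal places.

25.117

Starting from 6 distinct types, each trial gives a new one with probability (11−i)/11 when i types are held, so the wait for the next new type is 11/(11−i).
E = 11/5 + 11/4 + 11/3 + 11/2 + 11/1 = 1507/60 ≈ 25.117.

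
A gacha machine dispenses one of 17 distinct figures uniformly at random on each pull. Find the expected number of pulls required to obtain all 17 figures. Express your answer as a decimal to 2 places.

After i distinct types are collected, each trial gives a new one with probability (17−i)/17, so the expected wait for the next new type is 17/(17−i).
E = 17/17 + 17/16 + 17/15 + 17/14 + 17/13 + 17/12 + 17/11 + 17/10 + 17/9 + 17/8 + 17/7 + 17/6 + 17/5 + 17/4 + 17/3 + 17/2 + 17/1 = 42142223/720720 ≈ 58.47.

58.47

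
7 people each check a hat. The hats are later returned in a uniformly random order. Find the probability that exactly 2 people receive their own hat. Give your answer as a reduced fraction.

Choose which 2 of the 7 are fixed: C(7,2) = 21 ways.
The remaining 5 must have no fixed point: D(5) = 44.
P = 21·44/5040 = 11/60.

11/60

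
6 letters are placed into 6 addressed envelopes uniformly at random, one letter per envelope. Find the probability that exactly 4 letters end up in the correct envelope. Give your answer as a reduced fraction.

Choose which 4 of the 6 are fixed: C(6,4) = 15 ways.
The remaining 2 must have no fixed point: D(2) = 1.
P = 15·1/720 = 1/48.

1/48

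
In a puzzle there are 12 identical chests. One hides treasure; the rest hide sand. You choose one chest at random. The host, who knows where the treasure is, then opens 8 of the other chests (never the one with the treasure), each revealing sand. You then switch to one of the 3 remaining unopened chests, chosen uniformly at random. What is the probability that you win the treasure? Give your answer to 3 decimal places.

Your original chest holds the treasure with probability 1/12, so the other 11 collectively hold it with probability 11/12.
The host can always find 8 empty chests to open, so the reveals don't change that 11/12; it is now spread over the 3 remaining unopened chests.
P(win by switching) = (11/12) · (1/3) = 11/36 ≈ 0.306.

0.306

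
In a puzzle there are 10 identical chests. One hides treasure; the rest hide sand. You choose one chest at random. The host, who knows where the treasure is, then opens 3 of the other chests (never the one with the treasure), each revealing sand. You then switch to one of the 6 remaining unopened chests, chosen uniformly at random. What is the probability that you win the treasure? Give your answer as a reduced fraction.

3/20

Your original chest holds the treasure with probability 1/10, so the other 9 collectively hold it with probability 9/10.
The host can always find 3 empty chests to open, so the reveals don't change that 9/10; it is now spread over the 6 remaining unopened chests.
P(win by switching) = (9/10) · (1/6) = 3/20.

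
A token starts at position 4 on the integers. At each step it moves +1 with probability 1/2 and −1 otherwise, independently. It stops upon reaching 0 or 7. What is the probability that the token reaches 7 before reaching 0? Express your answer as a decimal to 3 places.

0.571

With a fair step, P(i) = ½P(i−1) + ½P(i+1) with P(0)=0, P(7)=1 has the linear solution P(i) = i/7.
P(4) = 4/7 ≈ 0.571.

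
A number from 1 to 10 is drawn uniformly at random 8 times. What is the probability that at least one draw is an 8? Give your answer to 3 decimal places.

0.570

P(no draw is an 8) = (9/10)^8 ≈ 0.430.
P(at least one) = 1 − 0.430 = 0.570.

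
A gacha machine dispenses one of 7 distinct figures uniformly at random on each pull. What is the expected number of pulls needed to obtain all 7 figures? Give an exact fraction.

363/20

After i distinct types are collected, each trial gives a new one with probability (7−i)/7, so the expected wait for the next new type is 7/(7−i).
E = 7/7 + 7/6 + 7/5 + 7/4 + 7/3 + 7/2 + 7/1 = 363/20.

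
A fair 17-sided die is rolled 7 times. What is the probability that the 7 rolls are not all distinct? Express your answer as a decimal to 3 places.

0.761

P(all 7 different) = 17/17 · 16/17 · ··· · 11/17 ≈ 0.239.
P(at least two equal) = 1 − 0.239 = 0.761.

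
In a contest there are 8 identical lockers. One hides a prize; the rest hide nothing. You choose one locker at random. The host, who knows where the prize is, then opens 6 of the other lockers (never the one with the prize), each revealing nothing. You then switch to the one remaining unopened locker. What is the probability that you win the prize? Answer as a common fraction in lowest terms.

Your original locker holds the prize with probability 1/8, so the other 7 collectively hold it with probability 7/8.
The host can always find 6 empty lockers to open, so the reveals don't change that 7/8; it is now spread over the 1 remaining unopened locker.
P(win by switching) = (7/8) · (1/1) = 7/8.

7/8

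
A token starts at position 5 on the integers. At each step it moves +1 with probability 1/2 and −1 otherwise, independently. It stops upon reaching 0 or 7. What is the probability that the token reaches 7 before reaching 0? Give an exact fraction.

With a fair step, P(i) = ½P(i−1) + ½P(i+1) with P(0)=0, P(7)=1 has the linear solution P(i) = i/7.
P(5) = 5/7.

5/7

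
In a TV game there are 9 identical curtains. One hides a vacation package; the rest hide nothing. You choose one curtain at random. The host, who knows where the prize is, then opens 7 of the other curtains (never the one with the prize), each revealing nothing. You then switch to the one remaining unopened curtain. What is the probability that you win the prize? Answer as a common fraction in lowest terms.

8/9

Your original curtain holds the prize with probability 1/9, so the other 8 collectively hold it with probability 8/9.
The host can always find 7 empty curtains to open, so the reveals don't change that 8/9; it is now spread over the 1 remaining unopened curtain.
P(win by switching) = (8/9) · (1/1) = 8/9.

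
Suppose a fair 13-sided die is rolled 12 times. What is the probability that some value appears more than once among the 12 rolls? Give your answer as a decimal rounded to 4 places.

0.9997

P(all 12 different) = 13/13 · 12/13 · ··· · 2/13 ≈ 0.0003.
P(at least two equal) = 1 − 0.0003 = 0.9997.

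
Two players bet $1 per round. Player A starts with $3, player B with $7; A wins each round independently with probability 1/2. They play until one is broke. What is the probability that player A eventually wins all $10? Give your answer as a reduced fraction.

3/10

With a fair step, P(i) = ½P(i−1) + ½P(i+1) with P(0)=0, P(10)=1 has the linear solution P(i) = i/10.
P(3) = 3/10.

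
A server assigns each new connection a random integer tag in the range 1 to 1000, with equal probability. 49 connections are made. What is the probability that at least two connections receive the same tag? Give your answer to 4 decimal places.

0.6974

It's easier to compute the probability that all 49 are distinct.
P(all distinct) = 1000/1000 · 999/1000 · ··· · 952/1000 ≈ 0.3026.
So the probability of at least one match is 1 − 0.3026 = 0.6974.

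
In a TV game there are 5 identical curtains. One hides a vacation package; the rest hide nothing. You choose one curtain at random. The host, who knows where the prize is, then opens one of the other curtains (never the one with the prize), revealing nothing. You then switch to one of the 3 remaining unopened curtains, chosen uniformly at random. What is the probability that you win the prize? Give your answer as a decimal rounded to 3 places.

0.267

Your original curtain holds the prize with probability 1/5, so the other 4 collectively hold it with probability 4/5.
The host can always find an empty curtain to open, so this doesn't change that 4/5; it is now spread over the 3 remaining unopened curtains.
P(win by switching) = (4/5) · (1/3) = 4/15 ≈ 0.267.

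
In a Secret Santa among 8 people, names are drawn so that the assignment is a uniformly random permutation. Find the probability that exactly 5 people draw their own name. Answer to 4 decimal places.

0.0028

Choose which 5 of the 8 are fixed: C(8,5) = 56 ways.
The remaining 3 must have no fixed point: D(3) = 2.
P = 56·2/40320 = 1/360 ≈ 0.0028.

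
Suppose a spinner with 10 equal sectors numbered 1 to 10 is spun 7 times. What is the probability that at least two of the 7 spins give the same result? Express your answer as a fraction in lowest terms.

P(all 7 different) = 10/10 · 9/10 · ··· · 4/10 = 189/3125.
P(at least two equal) = 1 − 189/3125 = 2936/3125.

2936/3125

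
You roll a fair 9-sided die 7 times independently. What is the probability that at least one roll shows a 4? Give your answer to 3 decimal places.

0.562

P(no roll shows a 4) = (8/9)^7 ≈ 0.438.
P(at least one) = 1 − 0.438 = 0.562.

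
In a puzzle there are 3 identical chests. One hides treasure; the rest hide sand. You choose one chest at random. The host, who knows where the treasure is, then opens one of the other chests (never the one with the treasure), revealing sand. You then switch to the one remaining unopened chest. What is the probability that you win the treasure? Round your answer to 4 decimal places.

Your original chest holds the treasure with probability 1/3, so the other 2 collectively hold it with probability 2/3.
The host can always find an empty chest to open, so this doesn't change that 2/3; it is now spread over the 1 remaining unopened chest.
P(win by switching) = (2/3) · (1/1) = 2/3 ≈ 0.6667.

0.6667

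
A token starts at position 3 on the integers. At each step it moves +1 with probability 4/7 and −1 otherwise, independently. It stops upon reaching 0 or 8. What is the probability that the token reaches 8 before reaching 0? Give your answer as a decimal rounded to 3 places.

0.642

Let r = q/p = (3/7)/(4/7) = 3/4. The recurrence P(i) = p·P(i+1) + q·P(i−1) with P(0)=0, P(8)=1 gives P(i) = (1 − r^i)/(1 − r^8).
P(3) = (1 − (3/4)^3) / (1 − (3/4)^8) = 37888/58975 ≈ 0.642.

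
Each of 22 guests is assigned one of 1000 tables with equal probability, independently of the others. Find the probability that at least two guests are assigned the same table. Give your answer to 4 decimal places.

It's easier to compute the probability that all 22 are distinct.
P(all distinct) = 1000/1000 · 999/1000 · ··· · 979/1000 ≈ 0.7924.
So the probability of at least one match is 1 − 0.7924 = 0.2076.

0.2076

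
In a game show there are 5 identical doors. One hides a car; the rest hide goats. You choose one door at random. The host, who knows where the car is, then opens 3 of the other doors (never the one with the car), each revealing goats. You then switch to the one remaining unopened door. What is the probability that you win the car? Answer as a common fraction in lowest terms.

4/5

Your original door holds the car with probability 1/5, so the other 4 collectively hold it with probability 4/5.
The host can always find 3 empty doors to open, so the reveals don't change that 4/5; it is now spread over the 1 remaining unopened door.
P(win by switching) = (4/5) · (1/1) = 4/5.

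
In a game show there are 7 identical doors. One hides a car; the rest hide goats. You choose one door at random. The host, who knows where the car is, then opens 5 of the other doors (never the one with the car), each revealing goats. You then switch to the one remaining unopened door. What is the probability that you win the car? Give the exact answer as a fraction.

6/7

Your original door holds the car with probability 1/7, so the other 6 collectively hold it with probability 6/7.
The host can always find 5 empty doors to open, so the reveals don't change that 6/7; it is now spread over the 1 remaining unopened door.
P(win by switching) = (6/7) · (1/1) = 6/7.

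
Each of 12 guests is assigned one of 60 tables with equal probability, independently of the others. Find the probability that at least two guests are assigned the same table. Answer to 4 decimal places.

It's easier to compute the probability that all 12 are distinct.
P(all distinct) = 60/60 · 59/60 · ··· · 49/60 ≈ 0.3079.
So the probability of at least one match is 1 − 0.3079 = 0.6921.

0.6921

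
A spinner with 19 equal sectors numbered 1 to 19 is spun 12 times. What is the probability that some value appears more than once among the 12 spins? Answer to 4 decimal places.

0.9891

P(all 12 different) = 19/19 · 18/19 · ··· · 8/19 ≈ 0.0109.
P(at least two equal) = 1 − 0.0109 = 0.9891.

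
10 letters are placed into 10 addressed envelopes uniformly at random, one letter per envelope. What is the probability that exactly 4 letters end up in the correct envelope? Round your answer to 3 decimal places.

0.015

Choose which 4 of the 10 are fixed: C(10,4) = 210 ways.
The remaining 6 must have no fixed point: D(6) = 265.
P = 210·265/3628800 = 53/3456 ≈ 0.015.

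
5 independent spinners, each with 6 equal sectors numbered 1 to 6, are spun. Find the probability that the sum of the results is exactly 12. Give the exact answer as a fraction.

There are 6^5 = 7776 equally likely outcomes.
The number of ordered 5-tuples from {1,…,6} summing to 12 is 305.
P(sum = 12) = 305/7776.

305/7776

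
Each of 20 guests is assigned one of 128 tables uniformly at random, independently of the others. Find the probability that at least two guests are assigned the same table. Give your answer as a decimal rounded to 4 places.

It's easier to compute the probability that all 20 are distinct.
P(all distinct) = 128/128 · 127/128 · ··· · 109/128 ≈ 0.2089.
So the probability of at least one match is 1 − 0.2089 = 0.7911.

0.7911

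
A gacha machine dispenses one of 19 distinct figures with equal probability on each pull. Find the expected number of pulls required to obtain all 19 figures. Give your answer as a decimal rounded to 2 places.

67.41

After i distinct types are collected, each trial gives a new one with probability (19−i)/19, so the expected wait for the next new type is 19/(19−i).
E = 19/19 + 19/18 + 19/17 + 19/16 + 19/15 + 19/14 + 19/13 + 19/12 + 19/11 + 19/10 + 19/9 + 19/8 + 19/7 + 19/6 + 19/5 + 19/4 + 19/3 + 19/2 + 19/1 = 275295799/4084080 ≈ 67.41.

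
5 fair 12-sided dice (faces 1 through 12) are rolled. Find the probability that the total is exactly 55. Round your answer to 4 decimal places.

There are 12^5 = 248832 equally likely outcomes.
The number of ordered 5-tuples from {1,…,12} summing to 55 is 126.
P(sum = 55) = 126/248832 = 7/13824 ≈ 0.0005.

0.0005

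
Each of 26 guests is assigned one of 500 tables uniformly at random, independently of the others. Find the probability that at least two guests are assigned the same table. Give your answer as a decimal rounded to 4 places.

0.4838

It's easier to compute the probability that all 26 are distinct.
P(all distinct) = 500/500 · 499/500 · ··· · 475/500 ≈ 0.5162.
So the probability of at least one match is 1 − 0.5162 = 0.4838.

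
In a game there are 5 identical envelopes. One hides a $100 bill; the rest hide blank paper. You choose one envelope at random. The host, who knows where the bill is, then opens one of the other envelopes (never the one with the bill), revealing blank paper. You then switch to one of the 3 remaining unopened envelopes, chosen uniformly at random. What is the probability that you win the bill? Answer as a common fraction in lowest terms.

4/15

Your original envelope holds the bill with probability 1/5, so the other 4 collectively hold it with probability 4/5.
The host can always find an empty envelope to open, so this doesn't change that 4/5; it is now spread over the 3 remaining unopened envelopes.
P(win by switching) = (4/5) · (1/3) = 4/15.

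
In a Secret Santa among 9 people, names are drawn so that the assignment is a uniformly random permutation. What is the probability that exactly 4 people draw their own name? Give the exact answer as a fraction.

11/720

Choose which 4 of the 9 are fixed: C(9,4) = 126 ways.
The remaining 5 must have no fixed point: D(5) = 44.
P = 126·44/362880 = 11/720.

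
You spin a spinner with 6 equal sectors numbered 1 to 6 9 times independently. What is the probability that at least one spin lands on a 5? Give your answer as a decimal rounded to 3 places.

P(no spin lands on a 5) = (5/6)^9 ≈ 0.194.
P(at least one) = 1 − 0.194 = 0.806.

0.806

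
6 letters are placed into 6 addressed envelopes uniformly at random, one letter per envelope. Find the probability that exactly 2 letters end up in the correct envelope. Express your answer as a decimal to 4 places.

Choose which 2 of the 6 are fixed: C(6,2) = 15 ways.
The remaining 4 must have no fixed point: D(4) = 9.
P = 15·9/720 = 3/16 ≈ 0.1875.

0.1875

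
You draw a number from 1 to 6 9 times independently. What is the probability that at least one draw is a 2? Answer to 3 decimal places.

P(no draw is a 2) = (5/6)^9 ≈ 0.194.
P(at least one) = 1 − 0.194 = 0.806.

0.806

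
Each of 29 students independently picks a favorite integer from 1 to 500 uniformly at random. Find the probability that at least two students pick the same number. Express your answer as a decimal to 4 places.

It's easier to compute the probability that all 29 are distinct.
P(all distinct) = 500/500 · 499/500 · ··· · 472/500 ≈ 0.4370.
So the probability of at least one match is 1 − 0.4370 = 0.5630.

0.5630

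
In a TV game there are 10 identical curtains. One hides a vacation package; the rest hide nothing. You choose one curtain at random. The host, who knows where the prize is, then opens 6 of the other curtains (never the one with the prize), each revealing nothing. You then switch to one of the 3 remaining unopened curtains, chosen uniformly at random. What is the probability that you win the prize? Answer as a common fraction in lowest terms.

3/10

Your original curtain holds the prize with probability 1/10, so the other 9 collectively hold it with probability 9/10.
The host can always find 6 empty curtains to open, so the reveals don't change that 9/10; it is now spread over the 3 remaining unopened curtains.
P(win by switching) = (9/10) · (1/3) = 3/10.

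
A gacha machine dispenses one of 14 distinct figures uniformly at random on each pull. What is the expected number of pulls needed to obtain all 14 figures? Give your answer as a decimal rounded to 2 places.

After i distinct types are collected, each trial gives a new one with probability (14−i)/14, so the expected wait for the next new type is 14/(14−i).
E = 14/14 + 14/13 + 14/12 + 14/11 + 14/10 + 14/9 + 14/8 + 14/7 + 14/6 + 14/5 + 14/4 + 14/3 + 14/2 + 14/1 = 1171733/25740 ≈ 45.52.

45.52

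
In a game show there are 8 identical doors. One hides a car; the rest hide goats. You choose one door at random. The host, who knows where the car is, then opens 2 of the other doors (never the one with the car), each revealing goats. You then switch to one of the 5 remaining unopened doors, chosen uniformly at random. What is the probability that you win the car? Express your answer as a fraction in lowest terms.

Your original door holds the car with probability 1/8, so the other 7 collectively hold it with probability 7/8.
The host can always find 2 empty doors to open, so the reveals don't change that 7/8; it is now spread over the 5 remaining unopened doors.
P(win by switching) = (7/8) · (1/5) = 7/40.

7/40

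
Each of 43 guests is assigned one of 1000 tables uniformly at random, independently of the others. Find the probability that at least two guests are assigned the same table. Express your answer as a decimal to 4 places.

It's easier to compute the probability that all 43 are distinct.
P(all distinct) = 1000/1000 · 999/1000 · ··· · 958/1000 ≈ 0.4001.
So the probability of at least one match is 1 − 0.4001 = 0.5999.

0.5999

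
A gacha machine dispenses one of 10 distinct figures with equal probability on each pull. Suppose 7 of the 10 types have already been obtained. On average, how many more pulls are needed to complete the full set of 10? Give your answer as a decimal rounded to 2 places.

Starting from 7 distinct types, each trial gives a new one with probability (10−i)/10 when i types are held, so the wait for the next new type is 10/(10−i).
E = 10/3 + 10/2 + 10/1 = 55/3 ≈ 18.33.

18.33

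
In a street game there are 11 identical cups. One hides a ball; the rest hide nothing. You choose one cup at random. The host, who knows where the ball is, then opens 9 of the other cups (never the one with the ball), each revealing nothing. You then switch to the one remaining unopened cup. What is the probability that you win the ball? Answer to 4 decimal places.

0.9091

Your original cup holds the ball with probability 1/11, so the other 10 collectively hold it with probability 10/11.
The host can always find 9 empty cups to open, so the reveals don't change that 10/11; it is now spread over the 1 remaining unopened cup.
P(win by switching) = (10/11) · (1/1) = 10/11 ≈ 0.9091.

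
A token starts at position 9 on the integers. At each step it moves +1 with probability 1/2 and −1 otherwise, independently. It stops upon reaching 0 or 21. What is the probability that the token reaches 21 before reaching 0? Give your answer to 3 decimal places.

With a fair step, P(i) = ½P(i−1) + ½P(i+1) with P(0)=0, P(21)=1 has the linear solution P(i) = i/21.
P(9) = 9/21 = 3/7 ≈ 0.429.

0.429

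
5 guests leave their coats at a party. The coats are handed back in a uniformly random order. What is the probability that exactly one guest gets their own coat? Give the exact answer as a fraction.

3/8

Choose which one is fixed: C(5,1) = 5 ways.
The remaining 4 must have no fixed point: D(4) = 9.
P = 5·9/120 = 3/8.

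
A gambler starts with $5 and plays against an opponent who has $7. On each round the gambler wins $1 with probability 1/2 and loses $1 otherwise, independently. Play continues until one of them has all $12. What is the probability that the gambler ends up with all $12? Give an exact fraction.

With a fair step, P(i) = ½P(i−1) + ½P(i+1) with P(0)=0, P(12)=1 has the linear solution P(i) = i/12.
P(5) = 5/12.

5/12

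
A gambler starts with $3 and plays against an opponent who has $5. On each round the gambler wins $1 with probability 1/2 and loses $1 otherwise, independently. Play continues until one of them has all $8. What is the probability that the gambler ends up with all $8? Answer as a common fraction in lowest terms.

3/8

With a fair step, P(i) = ½P(i−1) + ½P(i+1) with P(0)=0, P(8)=1 has the linear solution P(i) = i/8.
P(3) = 3/8.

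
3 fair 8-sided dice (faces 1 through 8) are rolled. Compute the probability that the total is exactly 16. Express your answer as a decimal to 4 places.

0.0820

There are 8^3 = 512 equally likely outcomes.
The number of ordered 3-tuples from {1,…,8} summing to 16 is 42.
P(sum = 16) = 42/512 = 21/256 ≈ 0.0820.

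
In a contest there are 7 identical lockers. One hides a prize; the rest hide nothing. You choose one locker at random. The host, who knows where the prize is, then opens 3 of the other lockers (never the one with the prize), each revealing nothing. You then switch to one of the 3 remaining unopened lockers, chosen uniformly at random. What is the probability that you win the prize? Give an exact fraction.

2/7

Your original locker holds the prize with probability 1/7, so the other 6 collectively hold it with probability 6/7.
The host can always find 3 empty lockers to open, so the reveals don't change that 6/7; it is now spread over the 3 remaining unopened lockers.
P(win by switching) = (6/7) · (1/3) = 2/7.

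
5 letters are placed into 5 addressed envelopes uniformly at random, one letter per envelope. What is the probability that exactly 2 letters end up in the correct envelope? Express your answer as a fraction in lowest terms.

1/6

Choose which 2 of the 5 are fixed: C(5,2) = 10 ways.
The remaining 3 must have no fixed point: D(3) = 2.
P = 10·2/120 = 1/6.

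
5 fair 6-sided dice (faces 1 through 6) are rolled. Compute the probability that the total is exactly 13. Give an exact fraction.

There are 6^5 = 7776 equally likely outcomes.
The number of ordered 5-tuples from {1,…,6} summing to 13 is 420.
P(sum = 13) = 420/7776 = 35/648.

35/648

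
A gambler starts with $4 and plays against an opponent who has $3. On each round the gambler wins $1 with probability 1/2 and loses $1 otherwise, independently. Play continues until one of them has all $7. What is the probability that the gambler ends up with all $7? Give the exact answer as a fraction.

With a fair step, P(i) = ½P(i−1) + ½P(i+1) with P(0)=0, P(7)=1 has the linear solution P(i) = i/7.
P(4) = 4/7.

4/7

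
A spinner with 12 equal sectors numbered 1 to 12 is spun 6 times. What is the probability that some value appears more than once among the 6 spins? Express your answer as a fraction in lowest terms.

P(all 6 different) = 12/12 · 11/12 · ··· · 7/12 = 385/1728.
P(at least two equal) = 1 − 385/1728 = 1343/1728.

1343/1728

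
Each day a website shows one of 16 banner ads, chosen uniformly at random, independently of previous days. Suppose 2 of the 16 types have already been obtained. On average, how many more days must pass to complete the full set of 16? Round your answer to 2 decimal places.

52.02

Starting from 2 distinct types, each trial gives a new one with probability (16−i)/16 when i types are held, so the wait for the next new type is 16/(16−i).
E = 16/14 + 16/13 + 16/12 + 16/11 + 16/10 + 16/9 + 16/8 + 16/7 + 16/6 + 16/5 + 16/4 + 16/3 + 16/2 + 16/1 = 2343466/45045 ≈ 52.02.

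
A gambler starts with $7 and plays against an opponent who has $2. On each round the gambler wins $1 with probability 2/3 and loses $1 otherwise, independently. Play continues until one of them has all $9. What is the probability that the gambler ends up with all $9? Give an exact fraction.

508/511

Let r = q/p = (1/3)/(2/3) = 1/2. The recurrence P(i) = p·P(i+1) + q·P(i−1) with P(0)=0, P(9)=1 gives P(i) = (1 − r^i)/(1 − r^9).
P(7) = (1 − (1/2)^7) / (1 − (1/2)^9) = 508/511.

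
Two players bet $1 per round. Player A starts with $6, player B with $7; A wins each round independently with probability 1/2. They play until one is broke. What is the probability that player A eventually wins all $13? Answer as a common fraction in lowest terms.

6/13

With a fair step, P(i) = ½P(i−1) + ½P(i+1) with P(0)=0, P(13)=1 has the linear solution P(i) = i/13.
P(6) = 6/13.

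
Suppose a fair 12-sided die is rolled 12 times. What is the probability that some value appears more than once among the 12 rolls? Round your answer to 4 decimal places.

P(all 12 different) = 12/12 · 11/12 · ··· · 1/12 ≈ 0.0001.
P(at least two equal) = 1 − 0.0001 = 0.9999.

0.9999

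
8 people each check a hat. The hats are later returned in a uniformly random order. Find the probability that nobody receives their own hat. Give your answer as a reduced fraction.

2119/5760

This is the derangement probability: permutations of 8 with no fixed point.
D(8) = 8! · (1 − 1/1! + 1/2! − ··· + (−1)^8/8!) = 14833.
P = 14833/40320 = 2119/5760.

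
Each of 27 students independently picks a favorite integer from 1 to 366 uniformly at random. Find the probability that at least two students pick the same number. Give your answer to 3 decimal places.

It's easier to compute the probability that all 27 are distinct.
P(all distinct) = 366/366 · 365/366 · ··· · 340/366 ≈ 0.374.
So the probability of at least one match is 1 − 0.374 = 0.626.

0.626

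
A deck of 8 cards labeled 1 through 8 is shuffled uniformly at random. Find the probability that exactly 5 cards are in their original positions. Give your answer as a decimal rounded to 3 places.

0.003

Choose which 5 of the 8 are fixed: C(8,5) = 56 ways.
The remaining 3 must have no fixed point: D(3) = 2.
P = 56·2/40320 = 1/360 ≈ 0.003.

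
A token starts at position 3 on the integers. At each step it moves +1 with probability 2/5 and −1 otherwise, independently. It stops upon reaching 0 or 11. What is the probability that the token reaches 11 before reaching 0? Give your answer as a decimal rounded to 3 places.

Let r = q/p = (3/5)/(2/5) = 3/2. The recurrence P(i) = p·P(i+1) + q·P(i−1) with P(0)=0, P(11)=1 gives P(i) = (1 − r^i)/(1 − r^11).
P(3) = (1 − (3/2)^3) / (1 − (3/2)^11) = 4864/175099 ≈ 0.028.

0.028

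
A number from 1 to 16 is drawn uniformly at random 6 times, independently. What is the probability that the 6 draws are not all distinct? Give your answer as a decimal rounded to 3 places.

0.656

P(all 6 different) = 16/16 · 15/16 · ··· · 11/16 ≈ 0.344.
P(at least two equal) = 1 − 0.344 = 0.656.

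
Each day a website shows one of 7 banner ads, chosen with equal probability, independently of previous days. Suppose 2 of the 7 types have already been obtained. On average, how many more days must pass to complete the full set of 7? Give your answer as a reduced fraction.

Starting from 2 distinct types, each trial gives a new one with probability (7−i)/7 when i types are held, so the wait for the next new type is 7/(7−i).
E = 7/5 + 7/4 + 7/3 + 7/2 + 7/1 = 959/60.

959/60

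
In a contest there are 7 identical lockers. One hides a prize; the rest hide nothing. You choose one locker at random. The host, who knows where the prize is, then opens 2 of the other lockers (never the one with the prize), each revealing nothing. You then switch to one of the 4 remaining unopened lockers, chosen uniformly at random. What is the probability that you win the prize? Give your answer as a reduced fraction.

3/14

Your original locker holds the prize with probability 1/7, so the other 6 collectively hold it with probability 6/7.
The host can always find 2 empty lockers to open, so the reveals don't change that 6/7; it is now spread over the 4 remaining unopened lockers.
P(win by switching) = (6/7) · (1/4) = 3/14.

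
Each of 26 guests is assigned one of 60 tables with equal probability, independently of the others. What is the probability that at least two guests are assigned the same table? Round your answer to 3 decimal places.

0.998

It's easier to compute the probability that all 26 are distinct.
P(all distinct) = 60/60 · 59/60 · ··· · 35/60 ≈ 0.002.
So the probability of at least one match is 1 − 0.002 = 0.998.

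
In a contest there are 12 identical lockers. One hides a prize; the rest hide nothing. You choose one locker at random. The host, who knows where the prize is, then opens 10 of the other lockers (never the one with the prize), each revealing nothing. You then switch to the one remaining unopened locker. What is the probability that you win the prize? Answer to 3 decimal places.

Your original locker holds the prize with probability 1/12, so the other 11 collectively hold it with probability 11/12.
The host can always find 10 empty lockers to open, so the reveals don't change that 11/12; it is now spread over the 1 remaining unopened locker.
P(win by switching) = (11/12) · (1/1) = 11/12 ≈ 0.917.

0.917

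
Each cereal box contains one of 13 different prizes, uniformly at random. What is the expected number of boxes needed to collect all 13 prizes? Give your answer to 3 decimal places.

41.342

After i distinct types are collected, each trial gives a new one with probability (13−i)/13, so the expected wait for the next new type is 13/(13−i).
E = 13/13 + 13/12 + 13/11 + 13/10 + 13/9 + 13/8 + 13/7 + 13/6 + 13/5 + 13/4 + 13/3 + 13/2 + 13/1 = 1145993/27720 ≈ 41.342.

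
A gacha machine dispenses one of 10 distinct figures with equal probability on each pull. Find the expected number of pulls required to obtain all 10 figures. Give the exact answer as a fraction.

7381/252

After i distinct types are collected, each trial gives a new one with probability (10−i)/10, so the expected wait for the next new type is 10/(10−i).
E = 10/10 + 10/9 + 10/8 + 10/7 + 10/6 + 10/5 + 10/4 + 10/3 + 10/2 + 10/1 = 7381/252.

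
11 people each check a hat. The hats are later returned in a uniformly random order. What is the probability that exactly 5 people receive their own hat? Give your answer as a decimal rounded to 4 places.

0.0031

Choose which 5 of the 11 are fixed: C(11,5) = 462 ways.
The remaining 6 must have no fixed point: D(6) = 265.
P = 462·265/39916800 = 53/17280 ≈ 0.0031.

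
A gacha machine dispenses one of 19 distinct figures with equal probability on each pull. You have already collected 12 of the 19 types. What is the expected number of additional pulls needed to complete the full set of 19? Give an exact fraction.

Starting from 12 distinct types, each trial gives a new one with probability (19−i)/19 when i types are held, so the wait for the next new type is 19/(19−i).
E = 19/7 + 19/6 + 19/5 + 19/4 + 19/3 + 19/2 + 19/1 = 6897/140.

6897/140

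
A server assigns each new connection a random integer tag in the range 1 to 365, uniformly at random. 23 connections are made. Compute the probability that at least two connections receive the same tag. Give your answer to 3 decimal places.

0.507

It's easier to compute the probability that all 23 are distinct.
P(all distinct) = 365/365 · 364/365 · ··· · 343/365 ≈ 0.493.
So the probability of at least one match is 1 − 0.493 = 0.507.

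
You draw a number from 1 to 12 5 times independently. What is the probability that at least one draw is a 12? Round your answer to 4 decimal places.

0.3528

P(no draw is a 12) = (11/12)^5 ≈ 0.6472.
P(at least one) = 1 − 0.6472 = 0.3528.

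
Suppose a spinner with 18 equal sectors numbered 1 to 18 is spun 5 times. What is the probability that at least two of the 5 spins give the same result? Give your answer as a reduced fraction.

P(all 5 different) = 18/18 · 17/18 · ··· · 14/18 = 1190/2187.
P(at least two equal) = 1 − 1190/2187 = 997/2187.

997/2187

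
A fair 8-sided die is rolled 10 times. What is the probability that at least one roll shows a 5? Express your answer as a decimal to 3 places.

0.737

P(no roll shows a 5) = (7/8)^10 ≈ 0.263.
P(at least one) = 1 − 0.263 = 0.737.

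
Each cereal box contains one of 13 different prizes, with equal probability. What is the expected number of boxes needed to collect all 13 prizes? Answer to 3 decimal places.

41.342

After i distinct types are collected, each trial gives a new one with probability (13−i)/13, so the expected wait for the next new type is 13/(13−i).
E = 13/13 + 13/12 + 13/11 + 13/10 + 13/9 + 13/8 + 13/7 + 13/6 + 13/5 + 13/4 + 13/3 + 13/2 + 13/1 = 1145993/27720 ≈ 41.342.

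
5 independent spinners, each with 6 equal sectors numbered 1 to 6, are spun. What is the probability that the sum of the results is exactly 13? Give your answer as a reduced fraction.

35/648

There are 6^5 = 7776 equally likely outcomes.
The number of ordered 5-tuples from {1,…,6} summing to 13 is 420.
P(sum = 13) = 420/7776 = 35/648.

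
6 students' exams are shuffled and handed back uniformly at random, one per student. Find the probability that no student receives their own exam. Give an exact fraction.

53/144

This is the derangement probability: permutations of 6 with no fixed point.
D(6) = 6! · (1 − 1/1! + 1/2! − ··· + (−1)^6/6!) = 265.
P = 265/720 = 53/144.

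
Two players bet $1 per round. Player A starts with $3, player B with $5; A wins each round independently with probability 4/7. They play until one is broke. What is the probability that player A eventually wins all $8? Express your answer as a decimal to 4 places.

Let r = q/p = (3/7)/(4/7) = 3/4. The recurrence P(i) = p·P(i+1) + q·P(i−1) with P(0)=0, P(8)=1 gives P(i) = (1 − r^i)/(1 − r^8).
P(3) = (1 − (3/4)^3) / (1 − (3/4)^8) = 37888/58975 ≈ 0.6424.

0.6424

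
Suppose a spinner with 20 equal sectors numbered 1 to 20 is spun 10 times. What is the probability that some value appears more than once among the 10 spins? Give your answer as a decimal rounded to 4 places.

P(all 10 different) = 20/20 · 19/20 · ··· · 11/20 ≈ 0.0655.
P(at least two equal) = 1 − 0.0655 = 0.9345.

0.9345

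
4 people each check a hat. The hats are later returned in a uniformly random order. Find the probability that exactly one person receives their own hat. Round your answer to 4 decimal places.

Choose which one is fixed: C(4,1) = 4 ways.
The remaining 3 must have no fixed point: D(3) = 2.
P = 4·2/24 = 1/3 ≈ 0.3333.

0.3333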